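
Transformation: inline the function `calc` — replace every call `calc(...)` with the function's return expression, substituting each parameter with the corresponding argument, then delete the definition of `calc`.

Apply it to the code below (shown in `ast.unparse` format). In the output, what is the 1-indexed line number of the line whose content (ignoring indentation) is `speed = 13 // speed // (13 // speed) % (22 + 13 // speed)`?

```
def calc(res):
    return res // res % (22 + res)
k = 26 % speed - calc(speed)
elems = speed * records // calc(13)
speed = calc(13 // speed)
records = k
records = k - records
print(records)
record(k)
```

Transformed code:
k = 26 % speed - speed // speed % (22 + speed)
elems = speed * records // (13 // 13 % (22 + 13))
speed = 13 // speed // (13 // speed) % (22 + 13 // speed)
records = k
records = k - records
print(records)
record(k)

3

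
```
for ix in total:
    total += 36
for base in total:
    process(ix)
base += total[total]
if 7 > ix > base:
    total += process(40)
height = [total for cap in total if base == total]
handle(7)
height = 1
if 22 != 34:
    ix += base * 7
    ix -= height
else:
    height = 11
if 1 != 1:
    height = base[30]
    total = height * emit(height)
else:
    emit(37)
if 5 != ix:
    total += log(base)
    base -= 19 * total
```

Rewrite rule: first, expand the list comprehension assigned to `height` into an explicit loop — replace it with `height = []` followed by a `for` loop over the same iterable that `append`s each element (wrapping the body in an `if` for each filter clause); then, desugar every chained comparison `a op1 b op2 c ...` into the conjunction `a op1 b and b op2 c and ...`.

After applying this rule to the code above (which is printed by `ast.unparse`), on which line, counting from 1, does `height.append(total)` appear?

11

Transformed code:
for ix in total:
    total += 36
for base in total:
    process(ix)
base += total[total]
if 7 > ix and ix > base:
    total += process(40)
height = []
for cap in total:
    if base == total:
        height.append(total)
handle(7)
height = 1
if 22 != 34:
    ix += base * 7
    ix -= height
else:
    height = 11
if 1 != 1:
    height = base[30]
    total = height * emit(height)
else:
    emit(37)
if 5 != ix:
    total += log(base)
    base -= 19 * total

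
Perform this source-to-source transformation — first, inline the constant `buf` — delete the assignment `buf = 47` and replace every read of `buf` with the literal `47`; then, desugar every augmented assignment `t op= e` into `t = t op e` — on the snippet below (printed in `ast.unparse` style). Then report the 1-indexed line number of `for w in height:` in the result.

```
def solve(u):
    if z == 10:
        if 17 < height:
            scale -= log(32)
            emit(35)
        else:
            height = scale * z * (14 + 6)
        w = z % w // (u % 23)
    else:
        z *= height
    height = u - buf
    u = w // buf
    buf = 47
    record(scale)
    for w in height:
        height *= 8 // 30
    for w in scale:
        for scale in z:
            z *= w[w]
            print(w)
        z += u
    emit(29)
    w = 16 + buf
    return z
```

14

Transformed code:
def solve(u):
    if z == 10:
        if 17 < height:
            scale = scale - log(32)
            emit(35)
        else:
            height = scale * z * (14 + 6)
        w = z % w // (u % 23)
    else:
        z = z * height
    height = u - 47
    u = w // 47
    record(scale)
    for w in height:
        height = height * (8 // 30)
    for w in scale:
        for scale in z:
            z = z * w[w]
            print(w)
        z = z + u
    emit(29)
    w = 16 + 47
    return z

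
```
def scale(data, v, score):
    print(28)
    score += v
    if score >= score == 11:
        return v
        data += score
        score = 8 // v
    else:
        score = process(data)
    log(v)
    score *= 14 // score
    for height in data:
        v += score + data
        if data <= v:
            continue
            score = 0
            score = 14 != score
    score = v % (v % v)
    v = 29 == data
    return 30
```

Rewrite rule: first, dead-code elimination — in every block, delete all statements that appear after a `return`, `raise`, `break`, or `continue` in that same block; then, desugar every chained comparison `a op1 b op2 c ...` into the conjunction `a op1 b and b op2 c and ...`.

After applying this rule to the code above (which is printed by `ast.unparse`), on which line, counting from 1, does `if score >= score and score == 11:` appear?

4

Transformed code:
def scale(data, v, score):
    print(28)
    score += v
    if score >= score and score == 11:
        return v
    else:
        score = process(data)
    log(v)
    score *= 14 // score
    for height in data:
        v += score + data
        if data <= v:
            continue
    score = v % (v % v)
    v = 29 == data
    return 30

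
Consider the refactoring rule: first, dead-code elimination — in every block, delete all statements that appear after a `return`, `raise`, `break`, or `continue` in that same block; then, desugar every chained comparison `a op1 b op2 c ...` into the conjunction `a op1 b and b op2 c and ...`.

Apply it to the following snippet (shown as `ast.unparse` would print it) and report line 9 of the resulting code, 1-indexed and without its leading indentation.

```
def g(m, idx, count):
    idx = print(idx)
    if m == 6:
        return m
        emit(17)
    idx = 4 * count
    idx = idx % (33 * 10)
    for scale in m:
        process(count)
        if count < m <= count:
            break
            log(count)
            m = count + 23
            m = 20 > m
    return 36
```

if count < m and m <= count:

Transformed code:
def g(m, idx, count):
    idx = print(idx)
    if m == 6:
        return m
    idx = 4 * count
    idx = idx % (33 * 10)
    for scale in m:
        process(count)
        if count < m and m <= count:
            break
    return 36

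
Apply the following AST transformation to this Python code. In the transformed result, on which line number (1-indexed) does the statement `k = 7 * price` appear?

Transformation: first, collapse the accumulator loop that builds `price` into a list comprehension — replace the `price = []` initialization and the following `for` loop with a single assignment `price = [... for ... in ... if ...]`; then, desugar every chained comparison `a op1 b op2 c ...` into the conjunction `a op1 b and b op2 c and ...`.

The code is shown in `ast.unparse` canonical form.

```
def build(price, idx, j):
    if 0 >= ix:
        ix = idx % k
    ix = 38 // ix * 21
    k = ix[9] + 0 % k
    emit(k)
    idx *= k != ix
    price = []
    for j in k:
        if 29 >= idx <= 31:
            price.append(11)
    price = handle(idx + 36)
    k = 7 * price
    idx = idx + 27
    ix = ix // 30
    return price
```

10

Transformed code:
def build(price, idx, j):
    if 0 >= ix:
        ix = idx % k
    ix = 38 // ix * 21
    k = ix[9] + 0 % k
    emit(k)
    idx *= k != ix
    price = [11 for j in k if 29 >= idx and idx <= 31]
    price = handle(idx + 36)
    k = 7 * price
    idx = idx + 27
    ix = ix // 30
    return price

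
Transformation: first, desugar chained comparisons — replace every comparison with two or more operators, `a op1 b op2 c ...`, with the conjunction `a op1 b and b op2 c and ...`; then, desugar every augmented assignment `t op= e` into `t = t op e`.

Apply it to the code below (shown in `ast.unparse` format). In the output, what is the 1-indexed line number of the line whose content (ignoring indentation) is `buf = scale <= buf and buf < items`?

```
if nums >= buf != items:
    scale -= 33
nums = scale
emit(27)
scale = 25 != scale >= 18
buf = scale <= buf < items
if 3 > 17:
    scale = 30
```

6

Transformed code:
if nums >= buf and buf != items:
    scale = scale - 33
nums = scale
emit(27)
scale = 25 != scale and scale >= 18
buf = scale <= buf and buf < items
if 3 > 17:
    scale = 30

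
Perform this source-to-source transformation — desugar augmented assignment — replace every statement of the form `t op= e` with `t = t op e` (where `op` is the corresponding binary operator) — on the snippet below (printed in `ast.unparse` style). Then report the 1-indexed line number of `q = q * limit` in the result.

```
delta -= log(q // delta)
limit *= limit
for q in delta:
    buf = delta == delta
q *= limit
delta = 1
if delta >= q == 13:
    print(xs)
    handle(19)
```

Transformed code:
delta = delta - log(q // delta)
limit = limit * limit
for q in delta:
    buf = delta == delta
q = q * limit
delta = 1
if delta >= q == 13:
    print(xs)
    handle(19)

5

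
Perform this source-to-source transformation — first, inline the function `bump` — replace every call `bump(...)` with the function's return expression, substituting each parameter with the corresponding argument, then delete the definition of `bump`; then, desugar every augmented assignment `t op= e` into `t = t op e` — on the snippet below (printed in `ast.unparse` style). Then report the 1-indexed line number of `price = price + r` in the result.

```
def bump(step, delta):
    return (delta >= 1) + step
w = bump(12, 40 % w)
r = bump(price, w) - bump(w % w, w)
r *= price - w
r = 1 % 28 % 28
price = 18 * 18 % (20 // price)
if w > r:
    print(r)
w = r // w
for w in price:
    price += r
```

10

Transformed code:
w = (40 % w >= 1) + 12
r = (w >= 1) + price - ((w >= 1) + w % w)
r = r * (price - w)
r = 1 % 28 % 28
price = 18 * 18 % (20 // price)
if w > r:
    print(r)
w = r // w
for w in price:
    price = price + r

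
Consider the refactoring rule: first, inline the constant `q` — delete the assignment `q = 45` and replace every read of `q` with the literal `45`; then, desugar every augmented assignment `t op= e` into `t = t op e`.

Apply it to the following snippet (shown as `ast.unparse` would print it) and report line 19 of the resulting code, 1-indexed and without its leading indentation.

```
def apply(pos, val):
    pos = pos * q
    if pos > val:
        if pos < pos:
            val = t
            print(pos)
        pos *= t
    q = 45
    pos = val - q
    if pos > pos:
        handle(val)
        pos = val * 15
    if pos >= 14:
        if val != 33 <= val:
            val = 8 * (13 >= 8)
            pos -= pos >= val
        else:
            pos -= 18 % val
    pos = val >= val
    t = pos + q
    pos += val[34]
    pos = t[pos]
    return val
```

t = pos + 45

Transformed code:
def apply(pos, val):
    pos = pos * 45
    if pos > val:
        if pos < pos:
            val = t
            print(pos)
        pos = pos * t
    pos = val - 45
    if pos > pos:
        handle(val)
        pos = val * 15
    if pos >= 14:
        if val != 33 <= val:
            val = 8 * (13 >= 8)
            pos = pos - (pos >= val)
        else:
            pos = pos - 18 % val
    pos = val >= val
    t = pos + 45
    pos = pos + val[34]
    pos = t[pos]
    return val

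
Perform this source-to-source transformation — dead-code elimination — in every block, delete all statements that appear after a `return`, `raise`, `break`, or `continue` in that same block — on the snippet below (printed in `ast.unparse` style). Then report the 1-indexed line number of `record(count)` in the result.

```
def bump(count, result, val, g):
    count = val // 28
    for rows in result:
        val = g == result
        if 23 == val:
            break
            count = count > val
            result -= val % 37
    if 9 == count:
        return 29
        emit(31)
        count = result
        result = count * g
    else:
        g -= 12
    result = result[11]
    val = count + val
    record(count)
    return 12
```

13

Transformed code:
def bump(count, result, val, g):
    count = val // 28
    for rows in result:
        val = g == result
        if 23 == val:
            break
    if 9 == count:
        return 29
    else:
        g -= 12
    result = result[11]
    val = count + val
    record(count)
    return 12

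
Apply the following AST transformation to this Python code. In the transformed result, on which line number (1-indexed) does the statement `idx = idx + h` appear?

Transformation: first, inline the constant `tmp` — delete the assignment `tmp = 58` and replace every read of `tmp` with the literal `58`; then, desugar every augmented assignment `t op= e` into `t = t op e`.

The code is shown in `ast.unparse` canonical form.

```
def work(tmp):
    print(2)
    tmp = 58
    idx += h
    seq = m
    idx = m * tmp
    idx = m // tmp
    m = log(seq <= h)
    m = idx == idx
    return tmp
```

Transformed code:
def work(tmp):
    print(2)
    idx = idx + h
    seq = m
    idx = m * 58
    idx = m // 58
    m = log(seq <= h)
    m = idx == idx
    return 58

3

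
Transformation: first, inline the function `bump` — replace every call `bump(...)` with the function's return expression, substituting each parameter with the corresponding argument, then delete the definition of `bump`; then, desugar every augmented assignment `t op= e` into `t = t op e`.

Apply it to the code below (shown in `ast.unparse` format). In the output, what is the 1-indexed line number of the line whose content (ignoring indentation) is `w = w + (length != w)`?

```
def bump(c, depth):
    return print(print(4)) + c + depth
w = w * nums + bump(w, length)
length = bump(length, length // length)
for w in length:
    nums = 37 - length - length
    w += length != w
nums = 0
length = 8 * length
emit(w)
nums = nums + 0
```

Transformed code:
w = w * nums + (print(print(4)) + w + length)
length = print(print(4)) + length + length // length
for w in length:
    nums = 37 - length - length
    w = w + (length != w)
nums = 0
length = 8 * length
emit(w)
nums = nums + 0

5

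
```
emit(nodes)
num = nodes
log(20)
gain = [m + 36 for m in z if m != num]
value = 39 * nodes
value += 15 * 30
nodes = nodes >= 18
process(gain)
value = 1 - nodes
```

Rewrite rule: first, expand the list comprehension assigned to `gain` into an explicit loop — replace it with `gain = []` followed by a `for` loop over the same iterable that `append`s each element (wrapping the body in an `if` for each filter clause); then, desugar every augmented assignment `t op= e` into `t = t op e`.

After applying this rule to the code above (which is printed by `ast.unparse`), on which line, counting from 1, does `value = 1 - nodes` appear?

12

Transformed code:
emit(nodes)
num = nodes
log(20)
gain = []
for m in z:
    if m != num:
        gain.append(m + 36)
value = 39 * nodes
value = value + 15 * 30
nodes = nodes >= 18
process(gain)
value = 1 - nodes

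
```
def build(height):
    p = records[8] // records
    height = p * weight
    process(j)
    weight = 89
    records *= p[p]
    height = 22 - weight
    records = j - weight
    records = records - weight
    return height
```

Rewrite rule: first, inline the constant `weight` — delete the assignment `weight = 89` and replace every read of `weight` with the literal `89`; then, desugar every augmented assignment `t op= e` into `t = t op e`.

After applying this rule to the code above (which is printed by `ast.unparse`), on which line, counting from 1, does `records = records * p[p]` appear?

5

Transformed code:
def build(height):
    p = records[8] // records
    height = p * 89
    process(j)
    records = records * p[p]
    height = 22 - 89
    records = j - 89
    records = records - 89
    return height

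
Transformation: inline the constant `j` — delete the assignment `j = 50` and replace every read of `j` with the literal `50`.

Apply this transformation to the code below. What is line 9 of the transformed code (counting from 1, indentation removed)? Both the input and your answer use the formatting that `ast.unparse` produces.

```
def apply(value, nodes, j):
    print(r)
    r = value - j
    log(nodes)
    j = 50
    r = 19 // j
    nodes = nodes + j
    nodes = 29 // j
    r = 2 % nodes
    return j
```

Transformed code:
def apply(value, nodes, j):
    print(r)
    r = value - 50
    log(nodes)
    r = 19 // 50
    nodes = nodes + 50
    nodes = 29 // 50
    r = 2 % nodes
    return 50

return 50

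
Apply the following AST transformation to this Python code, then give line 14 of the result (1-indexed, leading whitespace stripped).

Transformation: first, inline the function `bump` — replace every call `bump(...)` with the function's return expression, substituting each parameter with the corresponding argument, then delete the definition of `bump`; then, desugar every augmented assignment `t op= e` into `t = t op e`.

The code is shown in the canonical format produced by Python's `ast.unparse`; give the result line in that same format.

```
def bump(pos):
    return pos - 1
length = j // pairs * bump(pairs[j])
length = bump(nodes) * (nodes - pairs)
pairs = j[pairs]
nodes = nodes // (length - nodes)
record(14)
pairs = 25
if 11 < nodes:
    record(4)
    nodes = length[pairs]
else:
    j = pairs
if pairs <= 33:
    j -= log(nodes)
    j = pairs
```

Transformed code:
length = j // pairs * (pairs[j] - 1)
length = (nodes - 1) * (nodes - pairs)
pairs = j[pairs]
nodes = nodes // (length - nodes)
record(14)
pairs = 25
if 11 < nodes:
    record(4)
    nodes = length[pairs]
else:
    j = pairs
if pairs <= 33:
    j = j - log(nodes)
    j = pairs

j = pairs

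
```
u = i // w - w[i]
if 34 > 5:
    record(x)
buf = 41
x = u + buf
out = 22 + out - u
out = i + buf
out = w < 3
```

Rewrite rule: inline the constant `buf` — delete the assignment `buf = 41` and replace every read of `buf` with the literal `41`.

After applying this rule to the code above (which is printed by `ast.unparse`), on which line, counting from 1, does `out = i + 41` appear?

6

Transformed code:
u = i // w - w[i]
if 34 > 5:
    record(x)
x = u + 41
out = 22 + out - u
out = i + 41
out = w < 3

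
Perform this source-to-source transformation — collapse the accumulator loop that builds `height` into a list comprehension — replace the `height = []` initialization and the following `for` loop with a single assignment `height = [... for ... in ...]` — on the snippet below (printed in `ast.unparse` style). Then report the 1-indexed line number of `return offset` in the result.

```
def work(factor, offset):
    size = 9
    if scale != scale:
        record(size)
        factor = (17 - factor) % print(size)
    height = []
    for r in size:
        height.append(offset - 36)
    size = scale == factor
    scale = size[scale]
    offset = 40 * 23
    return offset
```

10

Transformed code:
def work(factor, offset):
    size = 9
    if scale != scale:
        record(size)
        factor = (17 - factor) % print(size)
    height = [offset - 36 for r in size]
    size = scale == factor
    scale = size[scale]
    offset = 40 * 23
    return offset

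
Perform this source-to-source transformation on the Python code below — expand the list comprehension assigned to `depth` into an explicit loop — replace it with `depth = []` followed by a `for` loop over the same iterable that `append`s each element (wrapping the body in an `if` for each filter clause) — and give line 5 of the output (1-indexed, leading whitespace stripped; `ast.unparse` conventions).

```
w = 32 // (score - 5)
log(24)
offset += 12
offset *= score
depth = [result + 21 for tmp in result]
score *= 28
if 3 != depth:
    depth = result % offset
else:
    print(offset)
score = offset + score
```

Transformed code:
w = 32 // (score - 5)
log(24)
offset += 12
offset *= score
depth = []
for tmp in result:
    depth.append(result + 21)
score *= 28
if 3 != depth:
    depth = result % offset
else:
    print(offset)
score = offset + score

depth = []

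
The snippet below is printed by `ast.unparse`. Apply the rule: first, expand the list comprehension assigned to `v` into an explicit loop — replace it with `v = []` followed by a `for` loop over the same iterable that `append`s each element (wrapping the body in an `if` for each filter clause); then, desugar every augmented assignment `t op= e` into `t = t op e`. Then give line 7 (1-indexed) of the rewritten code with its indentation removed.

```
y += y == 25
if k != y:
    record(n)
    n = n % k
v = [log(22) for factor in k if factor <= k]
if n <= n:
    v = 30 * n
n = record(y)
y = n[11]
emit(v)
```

Transformed code:
y = y + (y == 25)
if k != y:
    record(n)
    n = n % k
v = []
for factor in k:
    if factor <= k:
        v.append(log(22))
if n <= n:
    v = 30 * n
n = record(y)
y = n[11]
emit(v)

if factor <= k:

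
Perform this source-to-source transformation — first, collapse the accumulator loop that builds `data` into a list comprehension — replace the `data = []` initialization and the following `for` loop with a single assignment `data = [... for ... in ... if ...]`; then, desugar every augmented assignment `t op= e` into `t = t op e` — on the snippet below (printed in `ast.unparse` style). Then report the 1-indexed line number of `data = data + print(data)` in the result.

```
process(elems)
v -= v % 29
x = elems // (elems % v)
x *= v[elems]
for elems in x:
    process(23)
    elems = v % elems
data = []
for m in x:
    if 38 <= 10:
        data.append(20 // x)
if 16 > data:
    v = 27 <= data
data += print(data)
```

11

Transformed code:
process(elems)
v = v - v % 29
x = elems // (elems % v)
x = x * v[elems]
for elems in x:
    process(23)
    elems = v % elems
data = [20 // x for m in x if 38 <= 10]
if 16 > data:
    v = 27 <= data
data = data + print(data)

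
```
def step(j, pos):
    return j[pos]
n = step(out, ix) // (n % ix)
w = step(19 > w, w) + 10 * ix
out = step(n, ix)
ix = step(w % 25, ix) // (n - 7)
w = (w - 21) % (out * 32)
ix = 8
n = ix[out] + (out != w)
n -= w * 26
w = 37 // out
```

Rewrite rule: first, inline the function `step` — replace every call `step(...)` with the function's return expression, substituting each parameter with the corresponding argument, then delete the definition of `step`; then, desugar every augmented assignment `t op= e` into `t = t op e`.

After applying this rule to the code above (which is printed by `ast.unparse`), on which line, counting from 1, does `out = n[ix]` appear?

Transformed code:
n = out[ix] // (n % ix)
w = (19 > w)[w] + 10 * ix
out = n[ix]
ix = (w % 25)[ix] // (n - 7)
w = (w - 21) % (out * 32)
ix = 8
n = ix[out] + (out != w)
n = n - w * 26
w = 37 // out

3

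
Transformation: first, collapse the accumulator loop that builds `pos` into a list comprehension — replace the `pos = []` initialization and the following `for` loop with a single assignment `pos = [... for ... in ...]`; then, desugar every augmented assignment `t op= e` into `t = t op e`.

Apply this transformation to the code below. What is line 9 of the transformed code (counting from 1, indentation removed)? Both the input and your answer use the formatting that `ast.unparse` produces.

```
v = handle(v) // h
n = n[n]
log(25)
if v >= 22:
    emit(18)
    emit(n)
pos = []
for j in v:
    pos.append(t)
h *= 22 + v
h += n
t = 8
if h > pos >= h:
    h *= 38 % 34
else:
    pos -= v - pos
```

Transformed code:
v = handle(v) // h
n = n[n]
log(25)
if v >= 22:
    emit(18)
    emit(n)
pos = [t for j in v]
h = h * (22 + v)
h = h + n
t = 8
if h > pos >= h:
    h = h * (38 % 34)
else:
    pos = pos - (v - pos)

h = h + n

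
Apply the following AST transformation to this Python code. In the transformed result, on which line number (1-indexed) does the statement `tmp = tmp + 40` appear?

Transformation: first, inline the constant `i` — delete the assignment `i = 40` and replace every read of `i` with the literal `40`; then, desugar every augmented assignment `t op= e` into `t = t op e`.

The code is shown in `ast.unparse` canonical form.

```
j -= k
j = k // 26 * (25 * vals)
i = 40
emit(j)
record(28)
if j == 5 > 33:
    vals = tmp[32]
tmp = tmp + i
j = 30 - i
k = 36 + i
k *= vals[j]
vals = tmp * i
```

Transformed code:
j = j - k
j = k // 26 * (25 * vals)
emit(j)
record(28)
if j == 5 > 33:
    vals = tmp[32]
tmp = tmp + 40
j = 30 - 40
k = 36 + 40
k = k * vals[j]
vals = tmp * 40

7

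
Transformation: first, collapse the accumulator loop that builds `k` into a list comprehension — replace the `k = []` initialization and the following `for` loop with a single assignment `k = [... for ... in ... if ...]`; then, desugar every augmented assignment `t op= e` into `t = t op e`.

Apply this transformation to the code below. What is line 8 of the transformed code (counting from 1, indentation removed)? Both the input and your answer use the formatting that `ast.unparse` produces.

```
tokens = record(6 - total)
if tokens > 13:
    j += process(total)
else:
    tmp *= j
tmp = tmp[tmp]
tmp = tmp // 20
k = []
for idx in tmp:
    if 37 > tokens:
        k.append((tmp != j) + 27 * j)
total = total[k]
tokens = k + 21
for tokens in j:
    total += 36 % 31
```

k = [(tmp != j) + 27 * j for idx in tmp if 37 > tokens]

Transformed code:
tokens = record(6 - total)
if tokens > 13:
    j = j + process(total)
else:
    tmp = tmp * j
tmp = tmp[tmp]
tmp = tmp // 20
k = [(tmp != j) + 27 * j for idx in tmp if 37 > tokens]
total = total[k]
tokens = k + 21
for tokens in j:
    total = total + 36 % 31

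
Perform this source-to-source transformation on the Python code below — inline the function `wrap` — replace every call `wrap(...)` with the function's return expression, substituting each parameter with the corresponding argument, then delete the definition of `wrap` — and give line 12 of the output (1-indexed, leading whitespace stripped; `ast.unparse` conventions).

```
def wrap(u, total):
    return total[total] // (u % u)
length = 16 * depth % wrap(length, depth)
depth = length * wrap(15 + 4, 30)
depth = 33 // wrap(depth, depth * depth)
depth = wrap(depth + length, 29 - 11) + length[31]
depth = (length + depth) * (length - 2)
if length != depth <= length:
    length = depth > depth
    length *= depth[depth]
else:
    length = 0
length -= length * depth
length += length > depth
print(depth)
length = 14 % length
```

length += length > depth

Transformed code:
length = 16 * depth % (depth[depth] // (length % length))
depth = length * (30[30] // ((15 + 4) % (15 + 4)))
depth = 33 // ((depth * depth)[depth * depth] // (depth % depth))
depth = (29 - 11)[29 - 11] // ((depth + length) % (depth + length)) + length[31]
depth = (length + depth) * (length - 2)
if length != depth <= length:
    length = depth > depth
    length *= depth[depth]
else:
    length = 0
length -= length * depth
length += length > depth
print(depth)
length = 14 % length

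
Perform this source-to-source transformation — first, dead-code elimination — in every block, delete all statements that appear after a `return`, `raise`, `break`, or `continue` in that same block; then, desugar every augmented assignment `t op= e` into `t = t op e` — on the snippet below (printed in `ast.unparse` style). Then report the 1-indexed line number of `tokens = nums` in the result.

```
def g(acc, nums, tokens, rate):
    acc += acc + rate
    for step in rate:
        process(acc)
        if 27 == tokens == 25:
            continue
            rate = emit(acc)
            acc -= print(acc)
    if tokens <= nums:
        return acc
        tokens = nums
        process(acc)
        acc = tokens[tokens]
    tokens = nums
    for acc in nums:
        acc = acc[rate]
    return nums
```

9

Transformed code:
def g(acc, nums, tokens, rate):
    acc = acc + (acc + rate)
    for step in rate:
        process(acc)
        if 27 == tokens == 25:
            continue
    if tokens <= nums:
        return acc
    tokens = nums
    for acc in nums:
        acc = acc[rate]
    return nums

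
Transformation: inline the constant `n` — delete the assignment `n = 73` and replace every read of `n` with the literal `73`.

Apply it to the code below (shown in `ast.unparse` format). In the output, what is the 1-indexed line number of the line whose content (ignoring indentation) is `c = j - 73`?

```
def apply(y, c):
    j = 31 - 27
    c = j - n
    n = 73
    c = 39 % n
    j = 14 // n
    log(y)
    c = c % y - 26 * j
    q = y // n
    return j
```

3

Transformed code:
def apply(y, c):
    j = 31 - 27
    c = j - 73
    c = 39 % 73
    j = 14 // 73
    log(y)
    c = c % y - 26 * j
    q = y // 73
    return j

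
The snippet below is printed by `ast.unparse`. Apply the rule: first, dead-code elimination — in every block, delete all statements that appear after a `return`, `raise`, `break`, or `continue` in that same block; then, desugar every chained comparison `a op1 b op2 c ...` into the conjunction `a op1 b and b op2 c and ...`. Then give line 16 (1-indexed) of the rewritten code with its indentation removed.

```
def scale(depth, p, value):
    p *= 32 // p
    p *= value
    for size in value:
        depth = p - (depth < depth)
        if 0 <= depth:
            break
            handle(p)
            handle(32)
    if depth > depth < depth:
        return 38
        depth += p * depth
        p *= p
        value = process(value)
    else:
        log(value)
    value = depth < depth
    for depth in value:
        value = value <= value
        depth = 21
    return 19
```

return 19

Transformed code:
def scale(depth, p, value):
    p *= 32 // p
    p *= value
    for size in value:
        depth = p - (depth < depth)
        if 0 <= depth:
            break
    if depth > depth and depth < depth:
        return 38
    else:
        log(value)
    value = depth < depth
    for depth in value:
        value = value <= value
        depth = 21
    return 19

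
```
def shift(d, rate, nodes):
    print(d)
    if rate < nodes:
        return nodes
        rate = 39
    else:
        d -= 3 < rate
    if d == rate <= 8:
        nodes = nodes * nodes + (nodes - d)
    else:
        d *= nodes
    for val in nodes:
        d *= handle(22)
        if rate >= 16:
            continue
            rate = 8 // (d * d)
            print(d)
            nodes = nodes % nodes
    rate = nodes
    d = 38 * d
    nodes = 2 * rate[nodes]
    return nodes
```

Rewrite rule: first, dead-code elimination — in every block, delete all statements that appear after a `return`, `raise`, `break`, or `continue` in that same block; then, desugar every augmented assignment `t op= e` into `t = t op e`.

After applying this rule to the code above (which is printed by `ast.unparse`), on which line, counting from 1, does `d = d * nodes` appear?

10

Transformed code:
def shift(d, rate, nodes):
    print(d)
    if rate < nodes:
        return nodes
    else:
        d = d - (3 < rate)
    if d == rate <= 8:
        nodes = nodes * nodes + (nodes - d)
    else:
        d = d * nodes
    for val in nodes:
        d = d * handle(22)
        if rate >= 16:
            continue
    rate = nodes
    d = 38 * d
    nodes = 2 * rate[nodes]
    return nodes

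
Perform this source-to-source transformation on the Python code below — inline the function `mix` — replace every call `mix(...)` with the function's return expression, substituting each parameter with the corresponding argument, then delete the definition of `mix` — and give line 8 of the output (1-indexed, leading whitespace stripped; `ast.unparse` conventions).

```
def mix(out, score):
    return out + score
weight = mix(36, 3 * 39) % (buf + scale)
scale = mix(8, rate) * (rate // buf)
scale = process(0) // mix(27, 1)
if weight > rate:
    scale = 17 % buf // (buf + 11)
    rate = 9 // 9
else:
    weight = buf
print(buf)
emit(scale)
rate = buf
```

weight = buf

Transformed code:
weight = (36 + 3 * 39) % (buf + scale)
scale = (8 + rate) * (rate // buf)
scale = process(0) // (27 + 1)
if weight > rate:
    scale = 17 % buf // (buf + 11)
    rate = 9 // 9
else:
    weight = buf
print(buf)
emit(scale)
rate = buf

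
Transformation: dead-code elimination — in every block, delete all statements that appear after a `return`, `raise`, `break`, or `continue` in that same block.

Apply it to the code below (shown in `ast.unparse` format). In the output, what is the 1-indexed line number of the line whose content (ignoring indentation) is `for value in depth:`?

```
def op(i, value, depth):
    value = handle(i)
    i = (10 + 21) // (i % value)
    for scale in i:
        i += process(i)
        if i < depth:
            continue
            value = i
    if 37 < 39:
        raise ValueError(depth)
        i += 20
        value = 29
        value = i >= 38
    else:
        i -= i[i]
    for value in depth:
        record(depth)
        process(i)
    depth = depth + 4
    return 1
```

Transformed code:
def op(i, value, depth):
    value = handle(i)
    i = (10 + 21) // (i % value)
    for scale in i:
        i += process(i)
        if i < depth:
            continue
    if 37 < 39:
        raise ValueError(depth)
    else:
        i -= i[i]
    for value in depth:
        record(depth)
        process(i)
    depth = depth + 4
    return 1

12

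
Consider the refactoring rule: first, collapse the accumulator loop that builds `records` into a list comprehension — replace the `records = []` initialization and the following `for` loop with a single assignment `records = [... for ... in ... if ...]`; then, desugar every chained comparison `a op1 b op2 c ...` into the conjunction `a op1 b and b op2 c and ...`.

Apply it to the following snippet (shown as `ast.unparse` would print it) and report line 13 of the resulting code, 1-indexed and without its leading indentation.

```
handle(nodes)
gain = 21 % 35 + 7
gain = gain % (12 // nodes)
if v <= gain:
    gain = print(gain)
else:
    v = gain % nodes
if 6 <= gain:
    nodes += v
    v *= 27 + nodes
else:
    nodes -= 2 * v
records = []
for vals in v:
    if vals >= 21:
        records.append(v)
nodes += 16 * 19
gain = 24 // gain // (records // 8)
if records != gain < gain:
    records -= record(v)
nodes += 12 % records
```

records = [v for vals in v if vals >= 21]

Transformed code:
handle(nodes)
gain = 21 % 35 + 7
gain = gain % (12 // nodes)
if v <= gain:
    gain = print(gain)
else:
    v = gain % nodes
if 6 <= gain:
    nodes += v
    v *= 27 + nodes
else:
    nodes -= 2 * v
records = [v for vals in v if vals >= 21]
nodes += 16 * 19
gain = 24 // gain // (records // 8)
if records != gain and gain < gain:
    records -= record(v)
nodes += 12 % records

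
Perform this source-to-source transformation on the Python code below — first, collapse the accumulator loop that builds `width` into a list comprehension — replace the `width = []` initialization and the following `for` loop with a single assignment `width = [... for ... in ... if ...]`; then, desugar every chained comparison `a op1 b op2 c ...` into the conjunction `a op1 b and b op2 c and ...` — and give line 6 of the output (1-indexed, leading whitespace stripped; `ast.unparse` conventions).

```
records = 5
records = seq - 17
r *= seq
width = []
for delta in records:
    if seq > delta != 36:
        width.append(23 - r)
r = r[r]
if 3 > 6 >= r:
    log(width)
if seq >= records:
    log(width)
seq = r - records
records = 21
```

Transformed code:
records = 5
records = seq - 17
r *= seq
width = [23 - r for delta in records if seq > delta and delta != 36]
r = r[r]
if 3 > 6 and 6 >= r:
    log(width)
if seq >= records:
    log(width)
seq = r - records
records = 21

if 3 > 6 and 6 >= r:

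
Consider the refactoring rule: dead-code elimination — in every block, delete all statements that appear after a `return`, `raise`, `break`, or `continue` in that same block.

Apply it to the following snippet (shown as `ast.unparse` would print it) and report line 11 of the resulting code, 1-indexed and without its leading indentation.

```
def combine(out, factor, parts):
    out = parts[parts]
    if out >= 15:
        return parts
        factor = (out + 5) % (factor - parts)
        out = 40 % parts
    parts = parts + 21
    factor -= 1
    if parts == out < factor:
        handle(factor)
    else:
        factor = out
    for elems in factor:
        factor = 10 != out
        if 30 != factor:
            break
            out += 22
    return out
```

for elems in factor:

Transformed code:
def combine(out, factor, parts):
    out = parts[parts]
    if out >= 15:
        return parts
    parts = parts + 21
    factor -= 1
    if parts == out < factor:
        handle(factor)
    else:
        factor = out
    for elems in factor:
        factor = 10 != out
        if 30 != factor:
            break
    return out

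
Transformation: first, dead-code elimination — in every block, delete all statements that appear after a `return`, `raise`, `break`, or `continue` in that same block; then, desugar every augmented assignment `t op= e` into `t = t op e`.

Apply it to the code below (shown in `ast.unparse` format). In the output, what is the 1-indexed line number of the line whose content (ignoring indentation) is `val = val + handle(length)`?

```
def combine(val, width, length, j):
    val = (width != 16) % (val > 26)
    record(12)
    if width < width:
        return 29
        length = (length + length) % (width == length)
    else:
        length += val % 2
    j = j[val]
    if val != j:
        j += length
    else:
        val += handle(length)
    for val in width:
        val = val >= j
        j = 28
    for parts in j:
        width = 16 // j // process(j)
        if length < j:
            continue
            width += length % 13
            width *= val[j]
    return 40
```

Transformed code:
def combine(val, width, length, j):
    val = (width != 16) % (val > 26)
    record(12)
    if width < width:
        return 29
    else:
        length = length + val % 2
    j = j[val]
    if val != j:
        j = j + length
    else:
        val = val + handle(length)
    for val in width:
        val = val >= j
        j = 28
    for parts in j:
        width = 16 // j // process(j)
        if length < j:
            continue
    return 40

12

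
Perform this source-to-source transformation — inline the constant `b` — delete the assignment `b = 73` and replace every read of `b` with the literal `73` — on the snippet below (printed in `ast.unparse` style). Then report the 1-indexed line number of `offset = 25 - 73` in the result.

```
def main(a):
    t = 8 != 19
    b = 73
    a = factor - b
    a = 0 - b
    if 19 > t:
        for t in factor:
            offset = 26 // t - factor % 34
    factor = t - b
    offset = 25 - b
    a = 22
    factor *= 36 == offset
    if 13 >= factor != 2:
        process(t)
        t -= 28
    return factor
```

Transformed code:
def main(a):
    t = 8 != 19
    a = factor - 73
    a = 0 - 73
    if 19 > t:
        for t in factor:
            offset = 26 // t - factor % 34
    factor = t - 73
    offset = 25 - 73
    a = 22
    factor *= 36 == offset
    if 13 >= factor != 2:
        process(t)
        t -= 28
    return factor

9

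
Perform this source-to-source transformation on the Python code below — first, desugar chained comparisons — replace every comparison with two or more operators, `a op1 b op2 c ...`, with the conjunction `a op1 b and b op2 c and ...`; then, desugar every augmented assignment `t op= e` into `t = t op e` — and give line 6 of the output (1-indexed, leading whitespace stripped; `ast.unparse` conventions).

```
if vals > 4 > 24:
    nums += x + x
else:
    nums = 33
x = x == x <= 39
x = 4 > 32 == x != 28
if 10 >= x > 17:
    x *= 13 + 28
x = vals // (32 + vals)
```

Transformed code:
if vals > 4 and 4 > 24:
    nums = nums + (x + x)
else:
    nums = 33
x = x == x and x <= 39
x = 4 > 32 and 32 == x and (x != 28)
if 10 >= x and x > 17:
    x = x * (13 + 28)
x = vals // (32 + vals)

x = 4 > 32 and 32 == x and (x != 28)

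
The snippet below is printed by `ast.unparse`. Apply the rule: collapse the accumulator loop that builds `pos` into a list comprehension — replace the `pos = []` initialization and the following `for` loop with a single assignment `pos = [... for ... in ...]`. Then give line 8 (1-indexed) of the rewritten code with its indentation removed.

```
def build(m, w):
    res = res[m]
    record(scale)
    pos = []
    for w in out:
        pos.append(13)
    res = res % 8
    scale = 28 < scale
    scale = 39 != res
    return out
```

Transformed code:
def build(m, w):
    res = res[m]
    record(scale)
    pos = [13 for w in out]
    res = res % 8
    scale = 28 < scale
    scale = 39 != res
    return out

return out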